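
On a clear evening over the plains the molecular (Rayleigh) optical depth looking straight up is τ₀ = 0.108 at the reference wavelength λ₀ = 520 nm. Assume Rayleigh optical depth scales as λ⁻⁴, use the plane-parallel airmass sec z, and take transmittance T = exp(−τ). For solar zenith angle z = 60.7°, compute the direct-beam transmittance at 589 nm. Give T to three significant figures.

0.875

sec 60.7° = 2.0434.
τ = 0.108 × (520/589)⁴ × 2.0434 = 0.108 × 0.6075 × 2.0434 = 0.1341.
T = exp(−0.1341) = 0.8745.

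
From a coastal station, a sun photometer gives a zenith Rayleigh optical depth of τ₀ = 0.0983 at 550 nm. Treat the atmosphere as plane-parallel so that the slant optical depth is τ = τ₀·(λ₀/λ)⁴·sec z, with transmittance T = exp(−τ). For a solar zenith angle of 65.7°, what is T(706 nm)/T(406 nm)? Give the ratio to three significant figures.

2.05

Airmass: sec 65.7° = 2.4300.
τ(706 nm) = 0.0983 × (550/706)⁴ × 2.4300 = 0.0983 × 0.3683 × 2.4300 = 0.0880.
τ(406 nm) = 0.0983 × (550/406)⁴ × 2.4300 = 0.0983 × 3.3678 × 2.4300 = 0.8045.
T(706)/T(406) = exp(τ_B − τ_A) = exp(0.7165) = 2.0472.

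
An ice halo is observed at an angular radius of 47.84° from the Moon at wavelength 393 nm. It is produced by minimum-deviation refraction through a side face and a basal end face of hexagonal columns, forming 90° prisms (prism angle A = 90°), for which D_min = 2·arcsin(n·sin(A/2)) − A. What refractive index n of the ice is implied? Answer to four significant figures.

1.320

Rearranging: n = sin((D_min + A)/2) / sin(A/2).
(D_min + A)/2 = (47.84° + 90°)/2 = 68.920°.
n = sin 68.920° / sin 45° = 0.9331 / 0.7071 = 1.3196.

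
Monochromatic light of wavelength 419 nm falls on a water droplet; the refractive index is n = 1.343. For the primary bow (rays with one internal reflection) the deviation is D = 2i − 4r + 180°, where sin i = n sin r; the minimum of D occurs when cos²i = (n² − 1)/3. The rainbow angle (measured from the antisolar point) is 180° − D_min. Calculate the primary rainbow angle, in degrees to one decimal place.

cos²i = (1.80365 − 1)/3 = 0.26788; i = arccos(0.51757) = 58.830°.
sin r = sin 58.830°/1.343 = 0.63711; r = 39.577°.
D_min = 2·58.830° − 4·39.577° + 180° = 139.354°.
Rainbow angle = 180° − D_min = 40.646°.

40.6°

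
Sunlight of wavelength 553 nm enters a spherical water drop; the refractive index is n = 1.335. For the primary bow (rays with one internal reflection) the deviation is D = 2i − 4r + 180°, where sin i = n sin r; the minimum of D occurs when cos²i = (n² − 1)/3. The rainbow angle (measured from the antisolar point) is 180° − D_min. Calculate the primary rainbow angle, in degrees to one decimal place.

cos²i = (1.78222 − 1)/3 = 0.26074; i = arccos(0.51063) = 59.294°.
sin r = sin 59.294°/1.335 = 0.64405; r = 40.094°.
D_min = 2·59.294° − 4·40.094° + 180° = 138.212°.
Rainbow angle = 180° − D_min = 41.788°.

41.8°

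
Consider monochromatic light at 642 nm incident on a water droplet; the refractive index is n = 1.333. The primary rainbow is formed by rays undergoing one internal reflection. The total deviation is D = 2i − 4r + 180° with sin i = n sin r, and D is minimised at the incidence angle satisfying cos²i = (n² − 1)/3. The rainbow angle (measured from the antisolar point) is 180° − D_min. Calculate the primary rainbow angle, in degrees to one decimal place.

cos²i = (1.77689 − 1)/3 = 0.25896; i = arccos(0.50888) = 59.410°.
sin r = sin 59.410°/1.333 = 0.64579; r = 40.225°.
D_min = 2·59.410° − 4·40.225° + 180° = 137.922°.
Rainbow angle = 180° − D_min = 42.078°.

42.1°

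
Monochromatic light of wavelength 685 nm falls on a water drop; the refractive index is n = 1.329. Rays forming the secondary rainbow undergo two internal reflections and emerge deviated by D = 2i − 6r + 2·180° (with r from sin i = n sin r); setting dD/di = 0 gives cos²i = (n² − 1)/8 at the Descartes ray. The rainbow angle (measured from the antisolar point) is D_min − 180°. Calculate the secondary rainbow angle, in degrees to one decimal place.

cos²i = (1.76624 − 1)/8 = 0.09578; i = arccos(0.30948) = 71.972°.
sin r = sin 71.972°/1.329 = 0.71550; r = 45.685°.
D_min = 2·71.972° − 6·45.685° + 360° = 229.837°.
Rainbow angle = D_min − 180° = 49.837°.

49.8°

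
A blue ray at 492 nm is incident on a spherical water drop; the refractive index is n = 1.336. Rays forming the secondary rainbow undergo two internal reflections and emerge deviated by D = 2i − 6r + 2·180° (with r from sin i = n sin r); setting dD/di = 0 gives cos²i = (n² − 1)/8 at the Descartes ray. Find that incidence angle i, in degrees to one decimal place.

cos²i = (1.336² − 1)/8 = (1.78490 − 1)/8 = 0.09811.
cos i = 0.31323, so i = 71.746°.

71.7°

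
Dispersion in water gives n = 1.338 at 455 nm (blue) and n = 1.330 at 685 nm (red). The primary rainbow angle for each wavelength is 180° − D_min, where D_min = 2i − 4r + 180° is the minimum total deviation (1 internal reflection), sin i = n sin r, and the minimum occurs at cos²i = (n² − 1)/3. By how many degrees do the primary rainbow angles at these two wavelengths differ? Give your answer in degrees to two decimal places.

At 455 nm (n = 1.338): cos²i = 0.26341 → i = 59.120°, r = 39.899°, D_min = 138.643°, rainbow angle = 41.357°.
At 685 nm (n = 1.330): cos²i = 0.25630 → i = 59.585°, r = 40.422°, D_min = 137.484°, rainbow angle = 42.516°.
Angular width = |41.357° − 42.516°| = 1.160°.

1.16°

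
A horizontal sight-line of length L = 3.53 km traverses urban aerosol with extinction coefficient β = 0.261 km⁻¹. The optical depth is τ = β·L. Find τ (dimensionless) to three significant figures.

τ = β·L = 0.261 × 3.53 = 0.9213.

0.921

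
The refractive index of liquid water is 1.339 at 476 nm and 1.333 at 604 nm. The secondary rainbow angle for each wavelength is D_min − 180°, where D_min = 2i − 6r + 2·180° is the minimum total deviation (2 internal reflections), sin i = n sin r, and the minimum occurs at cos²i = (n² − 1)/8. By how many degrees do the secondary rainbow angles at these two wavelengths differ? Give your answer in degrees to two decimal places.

1.56°

At 476 nm (n = 1.339): cos²i = 0.09912 → i = 71.650°, r = 45.141°, D_min = 232.451°, rainbow angle = 52.451°.
At 604 nm (n = 1.333): cos²i = 0.09711 → i = 71.843°, r = 45.466°, D_min = 230.891°, rainbow angle = 50.891°.
Angular width = |52.451° − 50.891°| = 1.560°.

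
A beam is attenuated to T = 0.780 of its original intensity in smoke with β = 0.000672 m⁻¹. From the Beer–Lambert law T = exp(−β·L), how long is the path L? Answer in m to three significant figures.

Beer–Lambert: T = exp(−βL) ⇒ L = −ln(T)/β = −ln(0.780)/0.000672 = 0.2485/0.000672 = 369.7 m.

370 m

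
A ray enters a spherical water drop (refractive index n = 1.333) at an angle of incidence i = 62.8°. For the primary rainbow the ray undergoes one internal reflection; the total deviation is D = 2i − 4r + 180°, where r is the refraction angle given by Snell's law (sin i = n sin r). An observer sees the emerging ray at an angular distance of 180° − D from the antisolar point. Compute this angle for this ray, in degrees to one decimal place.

sin r = sin 62.8° / 1.333 = 0.8894/1.333 = 0.6672; r = 41.85°.
D = 2·62.8° − 4·41.85° + 180° = 125.60° − 167.41° + 180° = 138.19°.
Angle from antisolar point = 180° − D = 41.81°.

41.8°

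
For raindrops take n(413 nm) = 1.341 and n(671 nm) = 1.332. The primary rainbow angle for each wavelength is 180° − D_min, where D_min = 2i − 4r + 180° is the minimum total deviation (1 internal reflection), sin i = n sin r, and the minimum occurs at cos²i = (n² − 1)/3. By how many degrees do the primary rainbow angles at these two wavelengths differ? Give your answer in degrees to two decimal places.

At 413 nm (n = 1.341): cos²i = 0.26609 → i = 58.946°, r = 39.705°, D_min = 139.071°, rainbow angle = 40.929°.
At 671 nm (n = 1.332): cos²i = 0.25807 → i = 59.469°, r = 40.290°, D_min = 137.776°, rainbow angle = 42.224°.
Angular width = |40.929° − 42.224°| = 1.295°.

1.29°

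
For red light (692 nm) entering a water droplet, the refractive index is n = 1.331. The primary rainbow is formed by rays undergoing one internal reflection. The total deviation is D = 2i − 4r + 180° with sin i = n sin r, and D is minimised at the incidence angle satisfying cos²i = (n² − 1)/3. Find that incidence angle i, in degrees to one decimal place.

59.5°

cos²i = (1.331² − 1)/3 = (1.77156 − 1)/3 = 0.25719.
cos i = 0.50714, so i = 59.527°.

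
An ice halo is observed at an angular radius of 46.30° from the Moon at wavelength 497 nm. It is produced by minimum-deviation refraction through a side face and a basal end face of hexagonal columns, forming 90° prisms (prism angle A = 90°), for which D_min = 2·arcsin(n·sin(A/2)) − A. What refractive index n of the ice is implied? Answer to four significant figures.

Rearranging: n = sin((D_min + A)/2) / sin(A/2).
(D_min + A)/2 = (46.30° + 90°)/2 = 68.150°.
n = sin 68.150° / sin 45° = 0.9282 / 0.7071 = 1.3126.

1.313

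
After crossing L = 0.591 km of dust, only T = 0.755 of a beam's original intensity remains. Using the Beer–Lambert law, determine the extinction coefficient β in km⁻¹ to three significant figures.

Beer–Lambert: T = exp(−βL) ⇒ β = −ln(T)/L = −ln(0.755)/0.591 = 0.2810/0.591 = 0.4755 km⁻¹.

0.476 km⁻¹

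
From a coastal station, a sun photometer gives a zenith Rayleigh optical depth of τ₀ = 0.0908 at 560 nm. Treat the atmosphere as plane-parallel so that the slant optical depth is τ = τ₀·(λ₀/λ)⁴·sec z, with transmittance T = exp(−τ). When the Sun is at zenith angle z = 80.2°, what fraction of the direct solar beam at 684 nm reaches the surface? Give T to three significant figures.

sec 80.2° = 5.8751.
τ = 0.0908 × (560/684)⁴ × 5.8751 = 0.0908 × 0.4493 × 5.8751 = 0.2397.
T = exp(−0.2397) = 0.7869.

0.787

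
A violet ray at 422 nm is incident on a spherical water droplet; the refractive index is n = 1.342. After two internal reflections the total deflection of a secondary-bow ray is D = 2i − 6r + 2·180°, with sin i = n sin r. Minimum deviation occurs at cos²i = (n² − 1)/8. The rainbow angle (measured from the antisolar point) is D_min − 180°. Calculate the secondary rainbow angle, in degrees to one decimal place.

cos²i = (1.80096 − 1)/8 = 0.10012; i = arccos(0.31642) = 71.554°.
sin r = sin 71.554°/1.342 = 0.70687; r = 44.981°.
D_min = 2·71.554° − 6·44.981° + 360° = 233.222°.
Rainbow angle = D_min − 180° = 53.222°.

53.2°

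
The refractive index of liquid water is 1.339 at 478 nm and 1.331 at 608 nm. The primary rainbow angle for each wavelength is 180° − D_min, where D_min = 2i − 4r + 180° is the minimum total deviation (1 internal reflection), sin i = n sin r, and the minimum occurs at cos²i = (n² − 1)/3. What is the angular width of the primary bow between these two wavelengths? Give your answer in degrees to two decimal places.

1.16°

At 478 nm (n = 1.339): cos²i = 0.26431 → i = 59.062°, r = 39.834°, D_min = 138.786°, rainbow angle = 41.214°.
At 608 nm (n = 1.331): cos²i = 0.25719 → i = 59.527°, r = 40.356°, D_min = 137.630°, rainbow angle = 42.370°.
Angular width = |41.214° − 42.370°| = 1.156°.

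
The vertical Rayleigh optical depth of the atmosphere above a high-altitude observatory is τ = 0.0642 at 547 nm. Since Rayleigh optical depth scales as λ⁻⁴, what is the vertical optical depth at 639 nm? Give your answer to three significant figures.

τ(639 nm) = τ(547 nm) × (547/639)⁴ = 0.0642 × (0.8560)⁴ = 0.0642 × 0.5370 = 0.0345.

0.0345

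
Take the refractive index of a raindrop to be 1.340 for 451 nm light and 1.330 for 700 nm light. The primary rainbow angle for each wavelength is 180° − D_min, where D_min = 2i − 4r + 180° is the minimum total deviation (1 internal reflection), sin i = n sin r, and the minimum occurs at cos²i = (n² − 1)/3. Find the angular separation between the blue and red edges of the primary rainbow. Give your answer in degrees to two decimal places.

1.45°

At 451 nm (n = 1.340): cos²i = 0.26520 → i = 59.004°, r = 39.770°, D_min = 138.929°, rainbow angle = 41.071°.
At 700 nm (n = 1.330): cos²i = 0.25630 → i = 59.585°, r = 40.422°, D_min = 137.484°, rainbow angle = 42.516°.
Angular width = |41.071° − 42.516°| = 1.445°.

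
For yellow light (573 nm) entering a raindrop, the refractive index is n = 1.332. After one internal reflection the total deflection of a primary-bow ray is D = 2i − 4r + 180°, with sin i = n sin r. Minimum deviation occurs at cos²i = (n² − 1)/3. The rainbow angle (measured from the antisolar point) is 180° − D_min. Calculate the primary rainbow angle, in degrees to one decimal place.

cos²i = (1.77422 − 1)/3 = 0.25807; i = arccos(0.50801) = 59.469°.
sin r = sin 59.469°/1.332 = 0.64666; r = 40.290°.
D_min = 2·59.469° − 4·40.290° + 180° = 137.776°.
Rainbow angle = 180° − D_min = 42.224°.

42.2°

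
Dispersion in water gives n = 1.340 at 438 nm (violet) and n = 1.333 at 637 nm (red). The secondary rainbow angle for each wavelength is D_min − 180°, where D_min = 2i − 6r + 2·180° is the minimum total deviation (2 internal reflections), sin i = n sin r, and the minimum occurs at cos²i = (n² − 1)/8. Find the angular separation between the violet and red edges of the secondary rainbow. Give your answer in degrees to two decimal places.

At 438 nm (n = 1.340): cos²i = 0.09945 → i = 71.618°, r = 45.088°, D_min = 232.709°, rainbow angle = 52.709°.
At 637 nm (n = 1.333): cos²i = 0.09711 → i = 71.843°, r = 45.466°, D_min = 230.891°, rainbow angle = 50.891°.
Angular width = |52.709° − 50.891°| = 1.818°.

1.82°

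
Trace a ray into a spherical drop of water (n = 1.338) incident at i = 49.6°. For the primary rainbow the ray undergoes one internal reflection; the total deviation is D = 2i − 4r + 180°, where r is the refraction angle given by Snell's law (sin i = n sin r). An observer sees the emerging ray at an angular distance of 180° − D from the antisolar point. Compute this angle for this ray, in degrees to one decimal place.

39.6°

sin r = sin 49.6° / 1.338 = 0.7615/1.338 = 0.5692; r = 34.69°.
D = 2·49.6° − 4·34.69° + 180° = 99.20° − 138.77° + 180° = 140.43°.
Angle from antisolar point = 180° − D = 39.57°.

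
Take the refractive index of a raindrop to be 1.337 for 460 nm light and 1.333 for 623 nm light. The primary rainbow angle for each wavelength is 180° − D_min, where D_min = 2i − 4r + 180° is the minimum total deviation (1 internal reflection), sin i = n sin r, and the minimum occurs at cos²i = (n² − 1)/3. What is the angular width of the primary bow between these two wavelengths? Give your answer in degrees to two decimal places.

0.58°

At 460 nm (n = 1.337): cos²i = 0.26252 → i = 59.178°, r = 39.964°, D_min = 138.500°, rainbow angle = 41.500°.
At 623 nm (n = 1.333): cos²i = 0.25896 → i = 59.410°, r = 40.225°, D_min = 137.922°, rainbow angle = 42.078°.
Angular width = |41.500° − 42.078°| = 0.578°.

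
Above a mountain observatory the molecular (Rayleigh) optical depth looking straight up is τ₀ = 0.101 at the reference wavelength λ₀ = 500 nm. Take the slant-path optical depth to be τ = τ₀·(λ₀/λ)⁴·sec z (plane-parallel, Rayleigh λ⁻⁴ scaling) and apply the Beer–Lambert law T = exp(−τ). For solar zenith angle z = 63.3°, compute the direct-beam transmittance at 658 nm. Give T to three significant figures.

0.928

sec 63.3° = 2.2256.
τ = 0.101 × (500/658)⁴ × 2.2256 = 0.101 × 0.3334 × 2.2256 = 0.0749.
T = exp(−0.0749) = 0.9278.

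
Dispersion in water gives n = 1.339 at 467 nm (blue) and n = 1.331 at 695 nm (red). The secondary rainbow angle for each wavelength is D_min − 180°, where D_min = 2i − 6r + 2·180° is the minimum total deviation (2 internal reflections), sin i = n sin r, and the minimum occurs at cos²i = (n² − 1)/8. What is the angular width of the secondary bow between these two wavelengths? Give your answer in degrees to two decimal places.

2.09°

At 467 nm (n = 1.339): cos²i = 0.09912 → i = 71.650°, r = 45.141°, D_min = 232.451°, rainbow angle = 52.451°.
At 695 nm (n = 1.331): cos²i = 0.09645 → i = 71.907°, r = 45.575°, D_min = 230.365°, rainbow angle = 50.365°.
Angular width = |52.451° − 50.365°| = 2.086°.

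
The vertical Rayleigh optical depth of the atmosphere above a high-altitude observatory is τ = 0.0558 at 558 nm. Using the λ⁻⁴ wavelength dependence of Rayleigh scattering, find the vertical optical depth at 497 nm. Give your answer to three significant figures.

τ(497 nm) = τ(558 nm) × (558/497)⁴ = 0.0558 × (1.1227)⁴ = 0.0558 × 1.5890 = 0.0887.

0.0887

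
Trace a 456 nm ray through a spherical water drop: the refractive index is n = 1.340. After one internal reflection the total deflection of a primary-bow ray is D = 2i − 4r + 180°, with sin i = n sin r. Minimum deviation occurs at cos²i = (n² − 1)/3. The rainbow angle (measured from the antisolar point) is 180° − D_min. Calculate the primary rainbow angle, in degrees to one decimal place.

41.1°

cos²i = (1.79560 − 1)/3 = 0.26520; i = arccos(0.51498) = 59.004°.
sin r = sin 59.004°/1.340 = 0.63971; r = 39.770°.
D_min = 2·59.004° − 4·39.770° + 180° = 138.929°.
Rainbow angle = 180° − D_min = 41.071°.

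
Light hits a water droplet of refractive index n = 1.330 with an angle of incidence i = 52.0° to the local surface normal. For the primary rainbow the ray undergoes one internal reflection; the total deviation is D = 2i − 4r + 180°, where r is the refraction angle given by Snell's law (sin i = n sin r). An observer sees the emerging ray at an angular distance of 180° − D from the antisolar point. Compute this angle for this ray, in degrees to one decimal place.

41.3°

sin r = sin 52.0° / 1.330 = 0.7880/1.330 = 0.5925; r = 36.33°.
D = 2·52.0° − 4·36.33° + 180° = 104.00° − 145.34° + 180° = 138.66°.
Angle from antisolar point = 180° − D = 41.34°.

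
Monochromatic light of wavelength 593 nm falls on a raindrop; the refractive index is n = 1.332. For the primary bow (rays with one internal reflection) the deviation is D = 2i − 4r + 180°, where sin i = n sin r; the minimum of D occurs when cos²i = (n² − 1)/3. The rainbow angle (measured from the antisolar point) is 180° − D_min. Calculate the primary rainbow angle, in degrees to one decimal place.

cos²i = (1.77422 − 1)/3 = 0.25807; i = arccos(0.50801) = 59.469°.
sin r = sin 59.469°/1.332 = 0.64666; r = 40.290°.
D_min = 2·59.469° − 4·40.290° + 180° = 137.776°.
Rainbow angle = 180° − D_min = 42.224°.

42.2°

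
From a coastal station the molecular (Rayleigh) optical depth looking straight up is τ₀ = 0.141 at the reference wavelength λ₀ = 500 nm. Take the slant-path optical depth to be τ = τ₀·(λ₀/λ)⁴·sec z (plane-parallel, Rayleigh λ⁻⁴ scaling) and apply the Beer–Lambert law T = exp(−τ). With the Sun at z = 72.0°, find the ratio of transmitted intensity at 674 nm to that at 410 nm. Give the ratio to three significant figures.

Airmass: sec 72.0° = 3.2361.
τ(674 nm) = 0.141 × (500/674)⁴ × 3.2361 = 0.141 × 0.3029 × 3.2361 = 0.1382.
τ(410 nm) = 0.141 × (500/410)⁴ × 3.2361 = 0.141 × 2.2118 × 3.2361 = 1.0092.
T(674)/T(410) = exp(τ_B − τ_A) = exp(0.8710) = 2.3893.

2.39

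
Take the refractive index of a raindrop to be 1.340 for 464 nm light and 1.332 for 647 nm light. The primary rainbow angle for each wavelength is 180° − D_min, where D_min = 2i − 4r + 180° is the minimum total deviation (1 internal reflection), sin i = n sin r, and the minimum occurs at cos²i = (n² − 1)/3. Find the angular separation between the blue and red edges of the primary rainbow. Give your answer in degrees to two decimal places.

At 464 nm (n = 1.340): cos²i = 0.26520 → i = 59.004°, r = 39.770°, D_min = 138.929°, rainbow angle = 41.071°.
At 647 nm (n = 1.332): cos²i = 0.25807 → i = 59.469°, r = 40.290°, D_min = 137.776°, rainbow angle = 42.224°.
Angular width = |41.071° − 42.224°| = 1.153°.

1.15°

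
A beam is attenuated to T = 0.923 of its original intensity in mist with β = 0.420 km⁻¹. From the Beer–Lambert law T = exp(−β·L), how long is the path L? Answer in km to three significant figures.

0.191 km

Beer–Lambert: T = exp(−βL) ⇒ L = −ln(T)/β = −ln(0.923)/0.420 = 0.0801/0.420 = 0.1908 km.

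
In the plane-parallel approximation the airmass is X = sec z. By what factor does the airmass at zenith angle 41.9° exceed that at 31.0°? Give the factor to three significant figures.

X(41.9°)/X(31.0°) = sec 41.9° / sec 31.0° = cos 31.0° / cos 41.9° = 0.8572/0.7443 = 1.1516.

1.15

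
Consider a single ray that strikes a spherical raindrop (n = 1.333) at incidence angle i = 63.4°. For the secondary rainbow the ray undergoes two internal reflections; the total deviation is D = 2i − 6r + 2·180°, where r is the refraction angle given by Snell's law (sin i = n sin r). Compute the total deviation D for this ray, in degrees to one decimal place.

sin r = sin 63.4° / 1.333 = 0.8942/1.333 = 0.6708; r = 42.13°.
D = 2·63.4° − 6·42.13° + 2·180° = 126.80° − 252.77° + 360° = 234.03°.

234.0°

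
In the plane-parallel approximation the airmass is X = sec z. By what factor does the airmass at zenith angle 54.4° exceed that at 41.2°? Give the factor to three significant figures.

X(54.4°)/X(41.2°) = sec 54.4° / sec 41.2° = cos 41.2° / cos 54.4° = 0.7524/0.5821 = 1.2925.

1.29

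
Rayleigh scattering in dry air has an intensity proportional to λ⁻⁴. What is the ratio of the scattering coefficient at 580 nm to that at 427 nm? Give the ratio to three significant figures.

0.294

Rayleigh scattering ∝ λ⁻⁴, so the ratio of coefficients is the inverse fourth power of the wavelength ratio.
σ(580)/σ(427) = (427/580)⁴ = (0.7362)⁴ = 0.2938.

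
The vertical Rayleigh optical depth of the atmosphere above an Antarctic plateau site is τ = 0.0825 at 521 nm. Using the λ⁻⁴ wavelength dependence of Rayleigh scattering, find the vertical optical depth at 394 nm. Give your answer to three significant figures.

τ(394 nm) = τ(521 nm) × (521/394)⁴ = 0.0825 × (1.3223)⁴ = 0.0825 × 3.0575 = 0.2522.

0.252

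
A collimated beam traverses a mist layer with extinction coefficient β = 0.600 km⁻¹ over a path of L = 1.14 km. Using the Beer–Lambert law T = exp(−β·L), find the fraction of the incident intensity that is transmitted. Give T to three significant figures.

τ = β·L = 0.600 × 1.14 = 0.6840.
T = exp(−0.6840) = 0.5046.

0.505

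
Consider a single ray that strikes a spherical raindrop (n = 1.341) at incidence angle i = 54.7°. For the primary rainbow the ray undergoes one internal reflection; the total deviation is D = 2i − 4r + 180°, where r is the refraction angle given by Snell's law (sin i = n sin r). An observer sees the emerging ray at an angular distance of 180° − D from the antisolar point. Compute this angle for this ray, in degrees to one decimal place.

sin r = sin 54.7° / 1.341 = 0.8161/1.341 = 0.6086; r = 37.49°.
D = 2·54.7° − 4·37.49° + 180° = 109.40° − 149.95° + 180° = 139.45°.
Angle from antisolar point = 180° − D = 40.55°.

40.6°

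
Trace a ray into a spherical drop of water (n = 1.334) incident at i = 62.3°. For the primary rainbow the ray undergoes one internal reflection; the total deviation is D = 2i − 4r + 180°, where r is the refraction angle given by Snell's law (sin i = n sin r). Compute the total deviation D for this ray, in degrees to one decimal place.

sin r = sin 62.3° / 1.334 = 0.8854/1.334 = 0.6637; r = 41.58°.
D = 2·62.3° − 4·41.58° + 180° = 124.60° − 166.33° + 180° = 138.27°.

138.3°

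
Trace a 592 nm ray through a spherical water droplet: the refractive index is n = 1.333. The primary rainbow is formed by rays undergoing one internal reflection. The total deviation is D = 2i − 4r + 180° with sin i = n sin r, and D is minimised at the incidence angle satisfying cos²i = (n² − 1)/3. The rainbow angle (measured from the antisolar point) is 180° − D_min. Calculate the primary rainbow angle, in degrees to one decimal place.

cos²i = (1.77689 − 1)/3 = 0.25896; i = arccos(0.50888) = 59.410°.
sin r = sin 59.410°/1.333 = 0.64579; r = 40.225°.
D_min = 2·59.410° − 4·40.225° + 180° = 137.922°.
Rainbow angle = 180° − D_min = 42.078°.

42.1°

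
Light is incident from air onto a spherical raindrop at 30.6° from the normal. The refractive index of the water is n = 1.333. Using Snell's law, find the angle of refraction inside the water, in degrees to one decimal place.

Snell: sin θ_r = sin θ_i / n = sin 30.6° / 1.333 = 0.5090 / 1.333 = 0.3819.
θ_r = arcsin(0.3819) = 22.45°.

22.4°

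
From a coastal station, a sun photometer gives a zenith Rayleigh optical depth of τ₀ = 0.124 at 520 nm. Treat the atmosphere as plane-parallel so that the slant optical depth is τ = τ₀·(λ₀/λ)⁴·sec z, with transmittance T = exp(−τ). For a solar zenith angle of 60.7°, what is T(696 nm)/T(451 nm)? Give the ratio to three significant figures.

Airmass: sec 60.7° = 2.0434.
τ(696 nm) = 0.124 × (520/696)⁴ × 2.0434 = 0.124 × 0.3116 × 2.0434 = 0.0789.
τ(451 nm) = 0.124 × (520/451)⁴ × 2.0434 = 0.124 × 1.7673 × 2.0434 = 0.4478.
T(696)/T(451) = exp(τ_B − τ_A) = exp(0.3688) = 1.4461.

1.45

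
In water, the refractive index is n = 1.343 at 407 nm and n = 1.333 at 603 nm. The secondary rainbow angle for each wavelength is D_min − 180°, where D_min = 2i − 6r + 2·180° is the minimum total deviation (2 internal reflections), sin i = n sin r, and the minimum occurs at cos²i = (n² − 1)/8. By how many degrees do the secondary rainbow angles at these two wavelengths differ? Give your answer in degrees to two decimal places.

2.59°

At 407 nm (n = 1.343): cos²i = 0.10046 → i = 71.522°, r = 44.928°, D_min = 233.478°, rainbow angle = 53.478°.
At 603 nm (n = 1.333): cos²i = 0.09711 → i = 71.843°, r = 45.466°, D_min = 230.891°, rainbow angle = 50.891°.
Angular width = |53.478° − 50.891°| = 2.587°.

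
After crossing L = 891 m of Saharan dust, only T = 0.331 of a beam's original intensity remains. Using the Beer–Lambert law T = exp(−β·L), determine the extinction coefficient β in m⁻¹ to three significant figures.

Beer–Lambert: T = exp(−βL) ⇒ β = −ln(T)/L = −ln(0.331)/891 = 1.1056/891 = 0.001241 m⁻¹.

0.00124 m⁻¹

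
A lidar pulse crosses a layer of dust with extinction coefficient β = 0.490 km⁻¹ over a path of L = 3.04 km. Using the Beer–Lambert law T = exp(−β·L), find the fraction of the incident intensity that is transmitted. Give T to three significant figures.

0.225

τ = β·L = 0.490 × 3.04 = 1.4896.
T = exp(−1.4896) = 0.2255.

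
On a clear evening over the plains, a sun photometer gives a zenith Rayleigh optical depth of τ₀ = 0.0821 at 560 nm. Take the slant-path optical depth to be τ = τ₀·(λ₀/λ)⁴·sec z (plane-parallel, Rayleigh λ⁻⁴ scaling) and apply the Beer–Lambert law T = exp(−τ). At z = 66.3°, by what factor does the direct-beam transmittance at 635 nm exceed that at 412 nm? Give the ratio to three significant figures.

1.77

Airmass: sec 66.3° = 2.4879.
τ(635 nm) = 0.0821 × (560/635)⁴ × 2.4879 = 0.0821 × 0.6049 × 2.4879 = 0.1235.
τ(412 nm) = 0.0821 × (560/412)⁴ × 2.4879 = 0.0821 × 3.4132 × 2.4879 = 0.6972.
T(635)/T(412) = exp(τ_B − τ_A) = exp(0.5736) = 1.7747.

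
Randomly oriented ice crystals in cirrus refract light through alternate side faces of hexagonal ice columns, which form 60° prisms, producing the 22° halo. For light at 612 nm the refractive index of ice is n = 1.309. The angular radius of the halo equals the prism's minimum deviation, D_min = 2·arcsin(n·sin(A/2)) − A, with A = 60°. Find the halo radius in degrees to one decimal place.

21.8°

n·sin(A/2) = 1.309 × sin 30° = 1.309 × 0.5000 = 0.6545.
D_min = 2·arcsin(0.6545) − 60° = 2 × 40.882° − 60° = 21.763°.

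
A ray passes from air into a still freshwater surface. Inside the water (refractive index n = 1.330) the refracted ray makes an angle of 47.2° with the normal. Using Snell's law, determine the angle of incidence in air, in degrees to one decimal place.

Snell: sin θ_i = n · sin θ_r = 1.330 × sin 47.2° = 1.330 × 0.7337 = 0.9759.
θ_i = arcsin(0.9759) = 77.39°.

77.4°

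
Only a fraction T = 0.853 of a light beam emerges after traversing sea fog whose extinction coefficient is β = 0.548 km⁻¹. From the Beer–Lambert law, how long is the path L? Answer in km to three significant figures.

0.290 km

Beer–Lambert: T = exp(−βL) ⇒ L = −ln(T)/β = −ln(0.853)/0.548 = 0.1590/0.548 = 0.2901 km.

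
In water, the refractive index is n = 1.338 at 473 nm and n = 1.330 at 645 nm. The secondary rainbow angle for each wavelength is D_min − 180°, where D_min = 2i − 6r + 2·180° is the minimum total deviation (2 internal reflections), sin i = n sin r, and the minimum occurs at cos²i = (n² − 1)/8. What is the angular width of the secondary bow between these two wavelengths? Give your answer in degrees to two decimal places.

2.09°

At 473 nm (n = 1.338): cos²i = 0.09878 → i = 71.682°, r = 45.195°, D_min = 232.193°, rainbow angle = 52.193°.
At 645 nm (n = 1.330): cos²i = 0.09611 → i = 71.940°, r = 45.630°, D_min = 230.101°, rainbow angle = 50.101°.
Angular width = |52.193° − 50.101°| = 2.092°.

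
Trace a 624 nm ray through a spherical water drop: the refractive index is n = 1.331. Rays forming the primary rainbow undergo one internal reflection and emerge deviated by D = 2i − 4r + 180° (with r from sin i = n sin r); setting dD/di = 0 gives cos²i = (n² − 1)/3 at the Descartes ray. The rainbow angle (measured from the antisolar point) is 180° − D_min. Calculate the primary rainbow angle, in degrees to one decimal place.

cos²i = (1.77156 − 1)/3 = 0.25719; i = arccos(0.50714) = 59.527°.
sin r = sin 59.527°/1.331 = 0.64753; r = 40.356°.
D_min = 2·59.527° − 4·40.356° + 180° = 137.630°.
Rainbow angle = 180° − D_min = 42.370°.

42.4°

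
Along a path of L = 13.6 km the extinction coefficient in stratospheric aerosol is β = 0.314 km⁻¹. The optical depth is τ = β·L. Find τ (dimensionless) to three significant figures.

4.27

τ = β·L = 0.314 × 13.6 = 4.2704.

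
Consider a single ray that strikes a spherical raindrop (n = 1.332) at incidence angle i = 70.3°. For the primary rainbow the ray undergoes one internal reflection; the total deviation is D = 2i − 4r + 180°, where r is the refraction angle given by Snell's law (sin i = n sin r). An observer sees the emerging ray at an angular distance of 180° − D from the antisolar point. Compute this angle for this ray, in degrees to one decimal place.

39.3°

sin r = sin 70.3° / 1.332 = 0.9415/1.332 = 0.7068; r = 44.98°.
D = 2·70.3° − 4·44.98° + 180° = 140.60° − 179.90° + 180° = 140.70°.
Angle from antisolar point = 180° − D = 39.30°.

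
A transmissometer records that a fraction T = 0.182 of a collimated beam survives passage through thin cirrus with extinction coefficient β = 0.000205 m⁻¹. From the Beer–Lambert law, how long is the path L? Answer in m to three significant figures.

8310 m

Beer–Lambert: T = exp(−βL) ⇒ L = −ln(T)/β = −ln(0.182)/0.000205 = 1.7037/0.000205 = 8311 m.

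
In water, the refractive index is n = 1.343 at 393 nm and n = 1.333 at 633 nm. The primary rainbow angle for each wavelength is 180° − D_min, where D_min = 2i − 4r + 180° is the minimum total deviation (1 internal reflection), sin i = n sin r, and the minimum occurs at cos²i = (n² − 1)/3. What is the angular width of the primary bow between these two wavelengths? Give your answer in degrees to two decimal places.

At 393 nm (n = 1.343): cos²i = 0.26788 → i = 58.830°, r = 39.577°, D_min = 139.354°, rainbow angle = 40.646°.
At 633 nm (n = 1.333): cos²i = 0.25896 → i = 59.410°, r = 40.225°, D_min = 137.922°, rainbow angle = 42.078°.
Angular width = |40.646° − 42.078°| = 1.432°.

1.43°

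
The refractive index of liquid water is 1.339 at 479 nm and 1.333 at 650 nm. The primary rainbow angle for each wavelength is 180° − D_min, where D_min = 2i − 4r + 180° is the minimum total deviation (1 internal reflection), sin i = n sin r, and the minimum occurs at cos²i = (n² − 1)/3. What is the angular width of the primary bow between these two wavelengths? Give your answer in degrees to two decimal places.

0.86°

At 479 nm (n = 1.339): cos²i = 0.26431 → i = 59.062°, r = 39.834°, D_min = 138.786°, rainbow angle = 41.214°.
At 650 nm (n = 1.333): cos²i = 0.25896 → i = 59.410°, r = 40.225°, D_min = 137.922°, rainbow angle = 42.078°.
Angular width = |41.214° − 42.078°| = 0.865°.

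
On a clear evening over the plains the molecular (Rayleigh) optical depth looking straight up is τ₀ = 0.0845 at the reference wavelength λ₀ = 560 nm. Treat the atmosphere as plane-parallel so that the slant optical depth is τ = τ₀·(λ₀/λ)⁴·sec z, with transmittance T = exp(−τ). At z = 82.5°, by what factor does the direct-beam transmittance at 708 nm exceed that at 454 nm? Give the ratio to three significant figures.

Airmass: sec 82.5° = 7.6613.
τ(708 nm) = 0.0845 × (560/708)⁴ × 7.6613 = 0.0845 × 0.3914 × 7.6613 = 0.2534.
τ(454 nm) = 0.0845 × (560/454)⁴ × 7.6613 = 0.0845 × 2.3149 × 7.6613 = 1.4986.
T(708)/T(454) = exp(τ_B − τ_A) = exp(1.2452) = 3.4737.

3.47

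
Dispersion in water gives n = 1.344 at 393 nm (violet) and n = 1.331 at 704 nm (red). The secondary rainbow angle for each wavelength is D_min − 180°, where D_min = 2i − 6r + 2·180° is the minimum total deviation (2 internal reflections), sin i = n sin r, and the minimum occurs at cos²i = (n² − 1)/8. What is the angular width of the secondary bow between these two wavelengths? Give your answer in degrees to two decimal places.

At 393 nm (n = 1.344): cos²i = 0.10079 → i = 71.490°, r = 44.874°, D_min = 233.733°, rainbow angle = 53.733°.
At 704 nm (n = 1.331): cos²i = 0.09645 → i = 71.907°, r = 45.575°, D_min = 230.365°, rainbow angle = 50.365°.
Angular width = |53.733° − 50.365°| = 3.368°.

3.37°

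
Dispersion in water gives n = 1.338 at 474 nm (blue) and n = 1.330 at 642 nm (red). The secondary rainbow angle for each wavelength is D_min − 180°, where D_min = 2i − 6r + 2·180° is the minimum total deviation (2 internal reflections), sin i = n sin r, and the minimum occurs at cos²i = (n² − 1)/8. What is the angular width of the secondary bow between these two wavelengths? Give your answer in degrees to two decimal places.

At 474 nm (n = 1.338): cos²i = 0.09878 → i = 71.682°, r = 45.195°, D_min = 232.193°, rainbow angle = 52.193°.
At 642 nm (n = 1.330): cos²i = 0.09611 → i = 71.940°, r = 45.630°, D_min = 230.101°, rainbow angle = 50.101°.
Angular width = |52.193° − 50.101°| = 2.092°.

2.09°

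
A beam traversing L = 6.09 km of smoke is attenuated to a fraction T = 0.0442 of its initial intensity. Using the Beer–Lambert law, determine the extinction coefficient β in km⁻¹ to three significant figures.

Beer–Lambert: T = exp(−βL) ⇒ β = −ln(T)/L = −ln(0.0442)/6.09 = 3.1190/6.09 = 0.5122 km⁻¹.

0.512 km⁻¹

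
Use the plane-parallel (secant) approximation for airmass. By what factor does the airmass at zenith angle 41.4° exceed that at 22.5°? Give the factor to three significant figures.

X(41.4°)/X(22.5°) = sec 41.4° / sec 22.5° = cos 22.5° / cos 41.4° = 0.9239/0.7501 = 1.2317.

1.23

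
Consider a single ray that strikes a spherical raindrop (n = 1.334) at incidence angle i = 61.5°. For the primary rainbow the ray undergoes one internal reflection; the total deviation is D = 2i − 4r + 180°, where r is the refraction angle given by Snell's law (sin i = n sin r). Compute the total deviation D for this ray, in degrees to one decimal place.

sin r = sin 61.5° / 1.334 = 0.8788/1.334 = 0.6588; r = 41.21°.
D = 2·61.5° − 4·41.21° + 180° = 123.00° − 164.83° + 180° = 138.17°.

138.2°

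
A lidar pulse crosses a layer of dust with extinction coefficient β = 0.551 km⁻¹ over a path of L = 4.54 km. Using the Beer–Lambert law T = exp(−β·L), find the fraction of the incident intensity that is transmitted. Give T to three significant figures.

0.0820

τ = β·L = 0.551 × 4.54 = 2.5015.
T = exp(−2.5015) = 0.0820.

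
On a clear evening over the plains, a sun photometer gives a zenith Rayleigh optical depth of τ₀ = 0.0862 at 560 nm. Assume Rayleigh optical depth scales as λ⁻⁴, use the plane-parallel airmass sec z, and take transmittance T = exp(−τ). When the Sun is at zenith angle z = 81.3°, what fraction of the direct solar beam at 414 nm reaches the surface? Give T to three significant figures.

0.148

sec 81.3° = 6.6111.
τ = 0.0862 × (560/414)⁴ × 6.6111 = 0.0862 × 3.3477 × 6.6111 = 1.9078.
T = exp(−1.9078) = 0.1484.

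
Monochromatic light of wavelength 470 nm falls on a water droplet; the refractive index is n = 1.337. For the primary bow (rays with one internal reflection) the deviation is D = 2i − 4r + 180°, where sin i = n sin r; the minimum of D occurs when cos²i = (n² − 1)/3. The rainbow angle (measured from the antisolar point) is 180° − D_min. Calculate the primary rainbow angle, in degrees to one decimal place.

41.5°

cos²i = (1.78757 − 1)/3 = 0.26252; i = arccos(0.51237) = 59.178°.
sin r = sin 59.178°/1.337 = 0.64231; r = 39.964°.
D_min = 2·59.178° − 4·39.964° + 180° = 138.500°.
Rainbow angle = 180° − D_min = 41.500°.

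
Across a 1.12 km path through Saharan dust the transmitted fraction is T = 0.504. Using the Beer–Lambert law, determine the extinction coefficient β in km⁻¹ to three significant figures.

0.612 km⁻¹

Beer–Lambert: T = exp(−βL) ⇒ β = −ln(T)/L = −ln(0.504)/1.12 = 0.6852/1.12 = 0.6118 km⁻¹.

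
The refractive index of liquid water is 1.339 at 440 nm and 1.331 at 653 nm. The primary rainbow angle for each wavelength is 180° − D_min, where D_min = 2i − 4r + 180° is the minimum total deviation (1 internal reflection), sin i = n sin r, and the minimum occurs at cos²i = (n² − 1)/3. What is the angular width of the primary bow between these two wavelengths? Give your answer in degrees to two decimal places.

At 440 nm (n = 1.339): cos²i = 0.26431 → i = 59.062°, r = 39.834°, D_min = 138.786°, rainbow angle = 41.214°.
At 653 nm (n = 1.331): cos²i = 0.25719 → i = 59.527°, r = 40.356°, D_min = 137.630°, rainbow angle = 42.370°.
Angular width = |41.214° − 42.370°| = 1.156°.

1.16°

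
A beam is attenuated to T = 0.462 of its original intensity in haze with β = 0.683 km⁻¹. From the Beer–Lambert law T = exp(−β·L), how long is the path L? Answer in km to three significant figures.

1.13 km

Beer–Lambert: T = exp(−βL) ⇒ L = −ln(T)/β = −ln(0.462)/0.683 = 0.7722/0.683 = 1.131 km.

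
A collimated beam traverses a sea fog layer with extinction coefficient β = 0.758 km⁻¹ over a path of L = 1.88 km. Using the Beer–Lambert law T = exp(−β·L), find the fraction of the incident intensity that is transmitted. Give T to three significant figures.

τ = β·L = 0.758 × 1.88 = 1.4250.
T = exp(−1.4250) = 0.2405.

0.240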